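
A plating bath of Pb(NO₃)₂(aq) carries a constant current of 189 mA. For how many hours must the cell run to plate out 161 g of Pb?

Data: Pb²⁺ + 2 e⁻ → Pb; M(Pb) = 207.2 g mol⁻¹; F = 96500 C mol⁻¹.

220 h

n(Pb) = m/M = 161 / 207.2 = 0.7770 mol.
Each Pb atom requires 2 electrons, so n(e⁻) = 2 × 0.7770 = 1.554 mol.
Q = n(e⁻)·F = 1.554 × 96500 = 150000 C.
t = Q/I = 150000 / 0.1890 A = 793500 s = 220 h.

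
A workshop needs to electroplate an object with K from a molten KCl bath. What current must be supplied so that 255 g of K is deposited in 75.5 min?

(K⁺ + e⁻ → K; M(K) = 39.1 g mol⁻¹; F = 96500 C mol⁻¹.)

139 A

n(K) = 255 / 39.1 = 6.522 mol.
n(e⁻) = 1 × 6.522 = 6.522 mol.
Q = n(e⁻)·F = 6.522 × 96500 = 629300 C.
I = Q/t = 629300 / 4530.0 s = 139 A.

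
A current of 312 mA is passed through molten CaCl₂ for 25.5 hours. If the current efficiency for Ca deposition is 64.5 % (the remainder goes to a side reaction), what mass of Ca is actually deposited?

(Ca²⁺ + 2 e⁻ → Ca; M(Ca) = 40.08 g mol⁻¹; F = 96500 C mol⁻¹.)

Q = I·t = 0.3120 × 91800 = 28640 C.
n(e⁻) = 28640/96500 = 0.2968 mol; theoretically n(Ca) = 0.2968/2 = 0.1484 mol, m_theo = 5.948 g.
At 64.5 % efficiency, m_actual = 0.645 × 5.948 = 3.84 g.

3.84 g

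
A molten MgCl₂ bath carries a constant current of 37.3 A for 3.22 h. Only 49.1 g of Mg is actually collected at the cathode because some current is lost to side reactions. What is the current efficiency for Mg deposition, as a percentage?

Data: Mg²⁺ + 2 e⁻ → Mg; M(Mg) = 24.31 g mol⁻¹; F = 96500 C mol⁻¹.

Q = I·t = 37.30 × 11592 = 432400 C; n(e⁻) = 432400/96500 = 4.481 mol.
Theoretical n(Mg) = n(e⁻)/2 = 2.240 mol, i.e. m_theo = 2.240 × 24.31 = 54.46 g.
Efficiency = m_actual / m_theo = 49.1 / 54.46 = 90.2 %.

90.2 %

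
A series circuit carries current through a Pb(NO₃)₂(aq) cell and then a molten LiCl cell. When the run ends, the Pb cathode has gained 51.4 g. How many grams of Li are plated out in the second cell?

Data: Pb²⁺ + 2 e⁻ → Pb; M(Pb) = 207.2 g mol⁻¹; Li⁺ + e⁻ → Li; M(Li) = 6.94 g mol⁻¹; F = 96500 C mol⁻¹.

3.44 g

n(Pb) = 51.4 / 207.2 = 0.2481 mol.
Since Pb²⁺ + 2 e⁻ → Pb, n(e⁻) passed = 2 × 0.2481 = 0.4961 mol.
Cells in series carry the same charge, so the same 0.4961 mol of electrons passes through cell 2.
Li⁺ + e⁻ → Li, so n(Li) = 0.4961 / 1 = 0.4961 mol.
m(Li) = 0.4961 × 6.94 = 3.44 g.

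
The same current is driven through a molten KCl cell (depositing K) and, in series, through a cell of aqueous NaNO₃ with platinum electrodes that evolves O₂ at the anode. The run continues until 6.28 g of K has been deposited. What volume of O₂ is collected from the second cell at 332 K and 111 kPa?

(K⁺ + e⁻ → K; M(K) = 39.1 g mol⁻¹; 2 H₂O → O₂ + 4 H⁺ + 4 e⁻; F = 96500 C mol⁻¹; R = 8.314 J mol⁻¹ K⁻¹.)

0.998 L

n(K) = 6.28 / 39.1 = 0.1606 mol, so n(e⁻) = 1 × 0.1606 = 0.1606 mol.
The cells are in series, so the same 0.1606 mol of electrons passes through the second cell.
2 H₂O → O₂ + 4 H⁺ + 4 e⁻ — 4 mol e⁻ per mol O₂, so n(O₂) = 0.1606/4 = 0.04015 mol.
V = nRT/P = (0.04015 × 8.314 × 332) / (111 × 10³) = 9.98 × 10⁻⁴ m³ = 0.998 L.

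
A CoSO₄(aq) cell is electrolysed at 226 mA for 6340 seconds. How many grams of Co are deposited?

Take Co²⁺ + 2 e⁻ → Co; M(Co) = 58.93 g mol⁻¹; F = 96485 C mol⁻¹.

Q = I·t = 0.2260 A × 6340.0 s = 1433 C.
n(e⁻) = Q/F = 1433 / 96485 = 0.01485 mol.
Co²⁺ + 2 e⁻ → Co, so n(Co) = n(e⁻)/2 = 0.007425 mol.
m = n·M = 0.007425 × 58.93 = 0.438 g.

0.438 g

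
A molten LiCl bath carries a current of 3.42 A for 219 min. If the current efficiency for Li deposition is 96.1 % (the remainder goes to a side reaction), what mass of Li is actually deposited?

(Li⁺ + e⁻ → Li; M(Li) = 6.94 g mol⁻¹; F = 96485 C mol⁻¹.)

3.11 g

Q = I·t = 3.420 × 13140 = 44940 C.
n(e⁻) = 44940/96485 = 0.4658 mol; theoretically n(Li) = 0.4658/1 = 0.4658 mol, m_theo = 3.232 g.
At 96.1 % efficiency, m_actual = 0.961 × 3.232 = 3.11 g.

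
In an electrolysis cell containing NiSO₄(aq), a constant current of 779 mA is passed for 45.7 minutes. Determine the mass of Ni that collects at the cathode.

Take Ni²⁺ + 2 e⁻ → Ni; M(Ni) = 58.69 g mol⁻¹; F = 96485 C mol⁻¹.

Q = I·t = 0.7790 A × 2742.0 s = 2136 C.
n(e⁻) = Q/F = 2136 / 96485 = 0.02214 mol.
Ni²⁺ + 2 e⁻ → Ni, so n(Ni) = n(e⁻)/2 = 0.01107 mol.
m = n·M = 0.01107 × 58.69 = 0.650 g.

0.650 g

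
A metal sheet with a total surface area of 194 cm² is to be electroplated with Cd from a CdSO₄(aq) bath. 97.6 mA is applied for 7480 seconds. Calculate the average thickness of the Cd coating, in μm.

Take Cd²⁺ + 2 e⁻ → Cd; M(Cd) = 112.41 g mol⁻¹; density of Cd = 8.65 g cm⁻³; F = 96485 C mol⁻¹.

2.53 μm

Q = I·t = 0.09760 × 7480.0 = 730.0 C; n(e⁻) = 0.007566 mol.
n(Cd) = n(e⁻)/2 = 0.003783 mol, so m = 0.003783 × 112.41 = 0.4253 g.
Volume = m/ρ = 0.4253 / 8.65 = 0.04916 cm³.
Thickness = V/A = 0.04916 / 194 = 2.53 × 10⁻⁴ cm = 2.53 μm.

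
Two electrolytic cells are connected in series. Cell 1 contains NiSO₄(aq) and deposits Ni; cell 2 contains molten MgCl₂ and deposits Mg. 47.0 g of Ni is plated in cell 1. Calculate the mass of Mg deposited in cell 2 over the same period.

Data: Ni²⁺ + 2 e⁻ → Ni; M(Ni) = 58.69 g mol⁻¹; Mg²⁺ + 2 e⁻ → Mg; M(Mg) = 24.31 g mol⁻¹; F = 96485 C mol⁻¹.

19.5 g

n(Ni) = 47.0 / 58.69 = 0.8008 mol.
Since Ni²⁺ + 2 e⁻ → Ni, n(e⁻) passed = 2 × 0.8008 = 1.602 mol.
Cells in series carry the same charge, so the same 1.602 mol of electrons passes through cell 2.
Mg²⁺ + 2 e⁻ → Mg, so n(Mg) = 1.602 / 2 = 0.8008 mol.
m(Mg) = 0.8008 × 24.31 = 19.5 g.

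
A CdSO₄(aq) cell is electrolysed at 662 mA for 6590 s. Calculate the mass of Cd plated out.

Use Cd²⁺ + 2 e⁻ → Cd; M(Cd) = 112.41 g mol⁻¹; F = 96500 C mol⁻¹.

Q = I·t = 0.6620 A × 6590.0 s = 4363 C.
n(e⁻) = Q/F = 4363 / 96500 = 0.04521 mol.
Cd²⁺ + 2 e⁻ → Cd, so n(Cd) = n(e⁻)/2 = 0.02260 mol.
m = n·M = 0.02260 × 112.41 = 2.54 g.

2.54 g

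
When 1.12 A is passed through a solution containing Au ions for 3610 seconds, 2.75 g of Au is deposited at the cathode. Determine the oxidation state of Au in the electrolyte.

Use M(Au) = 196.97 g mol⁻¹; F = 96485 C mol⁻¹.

Q = I·t = 1.120 A × 3610.0 s = 4043 C, so n(e⁻) = 4043/96485 = 0.04190 mol.
n(Au) deposited = 2.75 / 196.97 = 0.01396 mol.
Electrons per atom = n(e⁻)/n(Au) = 0.04190 / 0.01396 = 3.00 ≈ 3, so the ion is Au³⁺.

+3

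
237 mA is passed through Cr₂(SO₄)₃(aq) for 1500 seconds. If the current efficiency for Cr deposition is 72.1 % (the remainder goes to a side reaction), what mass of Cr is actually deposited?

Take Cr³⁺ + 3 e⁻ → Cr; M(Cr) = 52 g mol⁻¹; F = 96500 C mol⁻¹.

Q = I·t = 0.2370 × 1500.0 = 355.5 C.
n(e⁻) = 355.5/96500 = 0.003684 mol; theoretically n(Cr) = 0.003684/3 = 0.001228 mol, m_theo = 0.06385 g.
At 72.1 % efficiency, m_actual = 0.721 × 0.06385 = 0.0460 g.

0.0460 g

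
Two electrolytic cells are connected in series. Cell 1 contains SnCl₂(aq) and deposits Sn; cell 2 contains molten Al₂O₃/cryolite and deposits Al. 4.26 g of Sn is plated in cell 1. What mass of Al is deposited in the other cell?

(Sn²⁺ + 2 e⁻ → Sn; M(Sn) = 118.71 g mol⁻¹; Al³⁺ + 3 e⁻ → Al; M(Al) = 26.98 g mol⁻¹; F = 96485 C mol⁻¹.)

0.645 g

n(Sn) = 4.26 / 118.71 = 0.03589 mol.
Since Sn²⁺ + 2 e⁻ → Sn, n(e⁻) passed = 2 × 0.03589 = 0.07177 mol.
Cells in series carry the same charge, so the same 0.07177 mol of electrons passes through cell 2.
Al³⁺ + 3 e⁻ → Al, so n(Al) = 0.07177 / 3 = 0.02392 mol.
m(Al) = 0.02392 × 26.98 = 0.645 g.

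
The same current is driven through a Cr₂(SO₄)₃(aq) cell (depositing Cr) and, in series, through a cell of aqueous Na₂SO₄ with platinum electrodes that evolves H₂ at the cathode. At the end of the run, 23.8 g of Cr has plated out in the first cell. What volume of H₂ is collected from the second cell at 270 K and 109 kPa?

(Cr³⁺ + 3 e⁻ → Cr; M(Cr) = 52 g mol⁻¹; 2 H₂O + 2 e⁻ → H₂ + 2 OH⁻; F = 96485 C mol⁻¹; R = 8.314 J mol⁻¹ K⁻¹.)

n(Cr) = 23.8 / 52 = 0.4577 mol, so n(e⁻) = 3 × 0.4577 = 1.373 mol.
The cells are in series, so the same 1.373 mol of electrons passes through the second cell.
2 H₂O + 2 e⁻ → H₂ + 2 OH⁻ — 2 mol e⁻ per mol H₂, so n(H₂) = 1.373/2 = 0.6865 mol.
V = nRT/P = (0.6865 × 8.314 × 270) / (109 × 10³) = 0.0141 m³ = 14.1 L.

14.1 L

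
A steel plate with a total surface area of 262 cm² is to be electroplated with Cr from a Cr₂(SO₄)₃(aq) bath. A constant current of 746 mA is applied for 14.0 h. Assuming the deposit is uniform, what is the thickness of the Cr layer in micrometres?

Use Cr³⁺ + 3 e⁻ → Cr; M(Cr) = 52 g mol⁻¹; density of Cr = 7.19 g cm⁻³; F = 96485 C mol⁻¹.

Q = I·t = 0.7460 × 50400 = 37600 C; n(e⁻) = 0.3897 mol.
n(Cr) = n(e⁻)/3 = 0.1299 mol, so m = 0.1299 × 52 = 6.754 g.
Volume = m/ρ = 6.754 / 7.19 = 0.9394 cm³.
Thickness = V/A = 0.9394 / 262 = 0.00359 cm = 35.9 μm.

35.9 μm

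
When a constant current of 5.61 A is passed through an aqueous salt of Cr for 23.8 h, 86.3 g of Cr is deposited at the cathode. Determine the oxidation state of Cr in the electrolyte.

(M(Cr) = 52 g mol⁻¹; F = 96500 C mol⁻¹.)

+3

Q = I·t = 5.610 A × 85680 s = 480700 C, so n(e⁻) = 480700/96500 = 4.981 mol.
n(Cr) deposited = 86.3 / 52 = 1.660 mol.
Electrons per atom = n(e⁻)/n(Cr) = 4.981 / 1.660 = 3.00 ≈ 3, so the ion is Cr³⁺.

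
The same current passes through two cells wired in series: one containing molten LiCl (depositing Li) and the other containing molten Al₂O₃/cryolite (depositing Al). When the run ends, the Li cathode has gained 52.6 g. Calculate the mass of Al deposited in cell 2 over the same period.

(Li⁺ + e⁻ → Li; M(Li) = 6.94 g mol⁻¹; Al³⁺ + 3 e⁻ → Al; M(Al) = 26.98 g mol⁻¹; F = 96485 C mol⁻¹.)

n(Li) = 52.6 / 6.94 = 7.579 mol.
Since Li⁺ + e⁻ → Li, n(e⁻) passed = 1 × 7.579 = 7.579 mol.
Cells in series carry the same charge, so the same 7.579 mol of electrons passes through cell 2.
Al³⁺ + 3 e⁻ → Al, so n(Al) = 7.579 / 3 = 2.526 mol.
m(Al) = 2.526 × 26.98 = 68.2 g.

68.2 g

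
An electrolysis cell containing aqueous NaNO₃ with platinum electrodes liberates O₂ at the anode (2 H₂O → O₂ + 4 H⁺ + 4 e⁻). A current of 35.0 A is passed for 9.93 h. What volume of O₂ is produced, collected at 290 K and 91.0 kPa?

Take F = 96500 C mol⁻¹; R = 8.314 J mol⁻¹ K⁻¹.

Q = I·t = 35.00 A × 35748 s = 1251000 C.
n(e⁻) = Q/F = 1251000 / 96500 = 12.97 mol.
4 electrons are transferred per O₂ molecule, so n(O₂) = 12.97 / 4 = 3.241 mol.
V = nRT/P = (3.241 × 8.314 × 290) / (91.0 × 10³ Pa) = 0.0859 m³ = 85.9 L.

85.9 L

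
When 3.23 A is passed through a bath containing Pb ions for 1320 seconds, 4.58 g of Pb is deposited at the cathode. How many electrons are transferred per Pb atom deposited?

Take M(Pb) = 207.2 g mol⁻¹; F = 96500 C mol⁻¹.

2

Q = I·t = 3.230 A × 1320.0 s = 4264 C, so n(e⁻) = 4264/96500 = 0.04418 mol.
n(Pb) deposited = 4.58 / 207.2 = 0.02210 mol.
Electrons per atom = n(e⁻)/n(Pb) = 0.04418 / 0.02210 = 2.00 ≈ 2, so the ion is Pb²⁺.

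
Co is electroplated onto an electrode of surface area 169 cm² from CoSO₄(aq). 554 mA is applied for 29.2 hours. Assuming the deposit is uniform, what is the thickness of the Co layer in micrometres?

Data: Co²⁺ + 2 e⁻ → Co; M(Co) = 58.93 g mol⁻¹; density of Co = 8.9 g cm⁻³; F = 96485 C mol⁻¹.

118 μm

Q = I·t = 0.5540 × 105120 = 58240 C; n(e⁻) = 0.6036 mol.
n(Co) = n(e⁻)/2 = 0.3018 mol, so m = 0.3018 × 58.93 = 17.78 g.
Volume = m/ρ = 17.78 / 8.9 = 1.998 cm³.
Thickness = V/A = 1.998 / 169 = 0.0118 cm = 118 μm.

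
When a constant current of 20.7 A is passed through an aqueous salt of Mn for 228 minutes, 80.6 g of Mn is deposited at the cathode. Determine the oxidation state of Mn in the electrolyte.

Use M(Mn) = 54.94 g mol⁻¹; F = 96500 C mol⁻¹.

Q = I·t = 20.70 A × 13680 s = 283200 C, so n(e⁻) = 283200/96500 = 2.934 mol.
n(Mn) deposited = 80.6 / 54.94 = 1.467 mol.
Electrons per atom = n(e⁻)/n(Mn) = 2.934 / 1.467 = 2.00 ≈ 2, so the ion is Mn²⁺.

+2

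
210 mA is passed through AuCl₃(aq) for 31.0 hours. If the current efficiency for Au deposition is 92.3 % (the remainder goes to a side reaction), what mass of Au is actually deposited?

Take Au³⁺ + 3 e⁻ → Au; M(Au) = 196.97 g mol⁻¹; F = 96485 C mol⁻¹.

14.7 g

Q = I·t = 0.2100 × 111600 = 23440 C.
n(e⁻) = 23440/96485 = 0.2429 mol; theoretically n(Au) = 0.2429/3 = 0.08097 mol, m_theo = 15.95 g.
At 92.3 % efficiency, m_actual = 0.923 × 15.95 = 14.7 g.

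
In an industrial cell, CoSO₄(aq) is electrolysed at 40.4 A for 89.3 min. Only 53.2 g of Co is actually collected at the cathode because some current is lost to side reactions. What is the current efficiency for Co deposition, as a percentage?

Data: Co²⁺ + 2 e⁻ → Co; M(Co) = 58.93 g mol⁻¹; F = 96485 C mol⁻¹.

80.5 %

Q = I·t = 40.40 × 5358.0 = 216500 C; n(e⁻) = 216500/96485 = 2.243 mol.
Theoretical n(Co) = n(e⁻)/2 = 1.122 mol, i.e. m_theo = 1.122 × 58.93 = 66.10 g.
Efficiency = m_actual / m_theo = 53.2 / 66.10 = 80.5 %.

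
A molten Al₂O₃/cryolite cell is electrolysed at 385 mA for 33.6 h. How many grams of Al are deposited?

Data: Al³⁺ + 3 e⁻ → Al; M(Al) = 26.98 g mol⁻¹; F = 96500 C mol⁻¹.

4.34 g

Q = I·t = 0.3850 A × 120960 s = 46570 C.
n(e⁻) = Q/F = 46570 / 96500 = 0.4826 mol.
Al³⁺ + 3 e⁻ → Al, so n(Al) = n(e⁻)/3 = 0.1609 mol.
m = n·M = 0.1609 × 26.98 = 4.34 g.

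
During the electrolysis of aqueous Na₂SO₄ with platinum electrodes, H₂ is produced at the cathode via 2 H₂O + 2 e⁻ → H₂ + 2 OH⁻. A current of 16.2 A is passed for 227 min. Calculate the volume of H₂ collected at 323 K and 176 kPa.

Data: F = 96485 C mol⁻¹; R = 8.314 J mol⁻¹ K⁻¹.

Q = I·t = 16.20 A × 13620 s = 220600 C.
n(e⁻) = Q/F = 220600 / 96485 = 2.287 mol.
2 electrons are transferred per H₂ molecule, so n(H₂) = 2.287 / 2 = 1.143 mol.
V = nRT/P = (1.143 × 8.314 × 323) / (176 × 10³ Pa) = 0.0174 m³ = 17.4 L.

17.4 L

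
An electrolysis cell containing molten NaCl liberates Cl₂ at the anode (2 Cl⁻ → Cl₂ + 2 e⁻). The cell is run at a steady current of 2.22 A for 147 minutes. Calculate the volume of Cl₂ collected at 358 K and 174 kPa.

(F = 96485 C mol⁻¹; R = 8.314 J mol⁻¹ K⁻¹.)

1.74 L

Q = I·t = 2.220 A × 8820.0 s = 19580 C.
n(e⁻) = Q/F = 19580 / 96485 = 0.2029 mol.
2 electrons are transferred per Cl₂ molecule, so n(Cl₂) = 0.2029 / 2 = 0.1015 mol.
V = nRT/P = (0.1015 × 8.314 × 358) / (174 × 10³ Pa) = 0.00174 m³ = 1.74 L.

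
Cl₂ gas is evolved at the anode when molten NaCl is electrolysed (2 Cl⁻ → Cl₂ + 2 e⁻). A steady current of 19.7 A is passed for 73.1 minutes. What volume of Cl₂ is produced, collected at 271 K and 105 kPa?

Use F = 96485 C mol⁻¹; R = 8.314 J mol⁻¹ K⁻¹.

9.61 L

Q = I·t = 19.70 A × 4386.0 s = 86400 C.
n(e⁻) = Q/F = 86400 / 96485 = 0.8955 mol.
2 electrons are transferred per Cl₂ molecule, so n(Cl₂) = 0.8955 / 2 = 0.4478 mol.
V = nRT/P = (0.4478 × 8.314 × 271) / (105 × 10³ Pa) = 0.00961 m³ = 9.61 L.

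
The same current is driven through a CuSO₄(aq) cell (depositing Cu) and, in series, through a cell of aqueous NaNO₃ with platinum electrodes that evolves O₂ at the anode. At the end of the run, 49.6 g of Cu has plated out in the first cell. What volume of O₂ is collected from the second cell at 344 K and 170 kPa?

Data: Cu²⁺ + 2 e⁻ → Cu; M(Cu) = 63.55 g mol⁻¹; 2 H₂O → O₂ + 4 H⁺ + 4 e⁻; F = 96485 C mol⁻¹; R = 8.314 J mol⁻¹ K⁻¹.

6.57 L

n(Cu) = 49.6 / 63.55 = 0.7805 mol, so n(e⁻) = 2 × 0.7805 = 1.561 mol.
The cells are in series, so the same 1.561 mol of electrons passes through the second cell.
2 H₂O → O₂ + 4 H⁺ + 4 e⁻ — 4 mol e⁻ per mol O₂, so n(O₂) = 1.561/4 = 0.3902 mol.
V = nRT/P = (0.3902 × 8.314 × 344) / (170 × 10³) = 0.00657 m³ = 6.57 L.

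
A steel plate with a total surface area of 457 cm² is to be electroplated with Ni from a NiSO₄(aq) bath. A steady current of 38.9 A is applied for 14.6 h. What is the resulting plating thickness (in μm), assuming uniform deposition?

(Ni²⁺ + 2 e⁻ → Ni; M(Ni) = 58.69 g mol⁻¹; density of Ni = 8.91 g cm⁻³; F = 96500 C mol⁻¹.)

1530 μm

Q = I·t = 38.90 × 52560 = 2045000 C; n(e⁻) = 21.19 mol.
n(Ni) = n(e⁻)/2 = 10.59 mol, so m = 10.59 × 58.69 = 621.7 g.
Volume = m/ρ = 621.7 / 8.91 = 69.78 cm³.
Thickness = V/A = 69.78 / 457 = 0.153 cm = 1530 μm.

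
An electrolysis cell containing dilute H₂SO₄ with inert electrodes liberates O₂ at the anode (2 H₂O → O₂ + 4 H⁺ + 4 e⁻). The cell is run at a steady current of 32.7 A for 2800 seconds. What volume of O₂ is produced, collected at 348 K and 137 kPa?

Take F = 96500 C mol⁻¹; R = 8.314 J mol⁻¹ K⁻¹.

Q = I·t = 32.70 A × 2800.0 s = 91560 C.
n(e⁻) = Q/F = 91560 / 96500 = 0.9488 mol.
4 electrons are transferred per O₂ molecule, so n(O₂) = 0.9488 / 4 = 0.2372 mol.
V = nRT/P = (0.2372 × 8.314 × 348) / (137 × 10³ Pa) = 0.00501 m³ = 5.01 L.

5.01 L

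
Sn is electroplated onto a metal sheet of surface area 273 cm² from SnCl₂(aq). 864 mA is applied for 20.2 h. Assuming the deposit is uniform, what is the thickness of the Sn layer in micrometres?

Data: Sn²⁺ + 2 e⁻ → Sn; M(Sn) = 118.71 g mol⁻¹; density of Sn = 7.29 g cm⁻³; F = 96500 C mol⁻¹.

Q = I·t = 0.8640 × 72720 = 62830 C; n(e⁻) = 0.6511 mol.
n(Sn) = n(e⁻)/2 = 0.3255 mol, so m = 0.3255 × 118.71 = 38.65 g.
Volume = m/ρ = 38.65 / 7.29 = 5.301 cm³.
Thickness = V/A = 5.301 / 273 = 0.0194 cm = 194 μm.

194 μm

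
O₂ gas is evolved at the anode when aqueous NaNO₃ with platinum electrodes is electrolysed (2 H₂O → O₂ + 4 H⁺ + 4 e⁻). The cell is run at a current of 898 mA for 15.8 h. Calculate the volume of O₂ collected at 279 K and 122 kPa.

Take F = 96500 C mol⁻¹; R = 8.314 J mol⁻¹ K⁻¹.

2.52 L

Q = I·t = 0.8980 A × 56880 s = 51080 C.
n(e⁻) = Q/F = 51080 / 96500 = 0.5293 mol.
4 electrons are transferred per O₂ molecule, so n(O₂) = 0.5293 / 4 = 0.1323 mol.
V = nRT/P = (0.1323 × 8.314 × 279) / (122 × 10³ Pa) = 0.00252 m³ = 2.52 L.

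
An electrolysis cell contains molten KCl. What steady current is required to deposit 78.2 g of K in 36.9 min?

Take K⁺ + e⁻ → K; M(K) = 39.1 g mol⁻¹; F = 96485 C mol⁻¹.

87.2 A

n(K) = 78.2 / 39.1 = 2.000 mol.
n(e⁻) = 1 × 2.000 = 2.000 mol.
Q = n(e⁻)·F = 2.000 × 96485 = 193000 C.
I = Q/t = 193000 / 2214.0 s = 87.2 A.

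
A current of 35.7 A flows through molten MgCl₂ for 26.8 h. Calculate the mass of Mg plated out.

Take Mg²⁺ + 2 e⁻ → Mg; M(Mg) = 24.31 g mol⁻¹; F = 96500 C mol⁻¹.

Q = I·t = 35.70 A × 96480 s = 3444000 C.
n(e⁻) = Q/F = 3444000 / 96500 = 35.69 mol.
Mg²⁺ + 2 e⁻ → Mg, so n(Mg) = n(e⁻)/2 = 17.85 mol.
m = n·M = 17.85 × 24.31 = 434 g.

434 g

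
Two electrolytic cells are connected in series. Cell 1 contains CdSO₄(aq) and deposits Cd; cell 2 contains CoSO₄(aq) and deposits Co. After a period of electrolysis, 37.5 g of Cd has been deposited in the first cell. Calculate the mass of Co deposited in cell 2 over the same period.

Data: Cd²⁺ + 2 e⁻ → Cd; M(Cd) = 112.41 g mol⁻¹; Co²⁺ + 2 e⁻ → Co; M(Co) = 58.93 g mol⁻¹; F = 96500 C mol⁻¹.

n(Cd) = 37.5 / 112.41 = 0.3336 mol.
Since Cd²⁺ + 2 e⁻ → Cd, n(e⁻) passed = 2 × 0.3336 = 0.6672 mol.
Cells in series carry the same charge, so the same 0.6672 mol of electrons passes through cell 2.
Co²⁺ + 2 e⁻ → Co, so n(Co) = 0.6672 / 2 = 0.3336 mol.
m(Co) = 0.3336 × 58.93 = 19.7 g.

19.7 g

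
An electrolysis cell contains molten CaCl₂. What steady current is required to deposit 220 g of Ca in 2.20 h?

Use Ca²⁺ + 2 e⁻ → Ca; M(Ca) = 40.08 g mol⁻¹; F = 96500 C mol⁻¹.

134 A

n(Ca) = 220 / 40.08 = 5.489 mol.
n(e⁻) = 2 × 5.489 = 10.98 mol.
Q = n(e⁻)·F = 10.98 × 96500 = 1059000 C.
I = Q/t = 1059000 / 7920.0 s = 134 A.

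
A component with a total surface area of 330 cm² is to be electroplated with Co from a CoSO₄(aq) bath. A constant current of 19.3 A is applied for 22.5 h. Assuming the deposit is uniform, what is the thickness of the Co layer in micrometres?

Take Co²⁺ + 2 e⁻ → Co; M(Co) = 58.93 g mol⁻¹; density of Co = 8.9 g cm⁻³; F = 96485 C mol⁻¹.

1630 μm

Q = I·t = 19.30 × 81000 = 1563000 C; n(e⁻) = 16.20 mol.
n(Co) = n(e⁻)/2 = 8.101 mol, so m = 8.101 × 58.93 = 477.4 g.
Volume = m/ρ = 477.4 / 8.9 = 53.64 cm³.
Thickness = V/A = 53.64 / 330 = 0.163 cm = 1630 μm.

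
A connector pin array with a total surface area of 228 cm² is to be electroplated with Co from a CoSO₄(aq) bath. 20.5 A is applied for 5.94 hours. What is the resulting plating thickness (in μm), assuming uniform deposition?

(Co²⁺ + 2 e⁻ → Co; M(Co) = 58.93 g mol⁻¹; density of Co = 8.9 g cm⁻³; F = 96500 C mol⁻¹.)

660 μm

Q = I·t = 20.50 × 21384 = 438400 C; n(e⁻) = 4.543 mol.
n(Co) = n(e⁻)/2 = 2.271 mol, so m = 2.271 × 58.93 = 133.9 g.
Volume = m/ρ = 133.9 / 8.9 = 15.04 cm³.
Thickness = V/A = 15.04 / 228 = 0.0660 cm = 660 μm.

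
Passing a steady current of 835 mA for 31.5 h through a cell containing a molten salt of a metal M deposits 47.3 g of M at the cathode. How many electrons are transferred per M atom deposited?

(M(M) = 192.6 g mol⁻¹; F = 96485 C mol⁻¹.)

4

Q = I·t = 0.8350 A × 113400 s = 94690 C, so n(e⁻) = 94690/96485 = 0.9814 mol.
n(M) deposited = 47.3 / 192.6 = 0.2456 mol.
Electrons per atom = n(e⁻)/n(M) = 0.9814 / 0.2456 = 4.00 ≈ 4, so the ion is M⁴⁺.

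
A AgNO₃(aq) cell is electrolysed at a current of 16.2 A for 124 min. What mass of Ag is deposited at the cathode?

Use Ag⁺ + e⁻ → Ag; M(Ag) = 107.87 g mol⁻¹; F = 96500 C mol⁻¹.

Q = I·t = 16.20 A × 7440.0 s = 120500 C.
n(e⁻) = Q/F = 120500 / 96500 = 1.249 mol.
Ag⁺ + e⁻ → Ag, so n(Ag) = n(e⁻)/1 = 1.249 mol.
m = n·M = 1.249 × 107.87 = 135 g.

135 g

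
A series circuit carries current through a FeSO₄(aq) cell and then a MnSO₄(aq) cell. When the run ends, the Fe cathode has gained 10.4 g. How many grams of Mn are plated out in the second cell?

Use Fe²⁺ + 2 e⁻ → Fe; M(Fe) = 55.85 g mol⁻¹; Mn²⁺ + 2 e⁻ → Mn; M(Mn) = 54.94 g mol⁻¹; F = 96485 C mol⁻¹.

n(Fe) = 10.4 / 55.85 = 0.1862 mol.
Since Fe²⁺ + 2 e⁻ → Fe, n(e⁻) passed = 2 × 0.1862 = 0.3724 mol.
Cells in series carry the same charge, so the same 0.3724 mol of electrons passes through cell 2.
Mn²⁺ + 2 e⁻ → Mn, so n(Mn) = 0.3724 / 2 = 0.1862 mol.
m(Mn) = 0.1862 × 54.94 = 10.2 g.

10.2 g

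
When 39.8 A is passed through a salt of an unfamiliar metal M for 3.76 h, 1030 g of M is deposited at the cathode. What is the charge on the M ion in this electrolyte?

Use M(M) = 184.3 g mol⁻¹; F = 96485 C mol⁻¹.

+1

Q = I·t = 39.80 A × 13536 s = 538700 C, so n(e⁻) = 538700/96485 = 5.584 mol.
n(M) deposited = 1030 / 184.3 = 5.589 mol.
Electrons per atom = n(e⁻)/n(M) = 5.584 / 5.589 = 0.999 ≈ 1, so the ion is M⁺.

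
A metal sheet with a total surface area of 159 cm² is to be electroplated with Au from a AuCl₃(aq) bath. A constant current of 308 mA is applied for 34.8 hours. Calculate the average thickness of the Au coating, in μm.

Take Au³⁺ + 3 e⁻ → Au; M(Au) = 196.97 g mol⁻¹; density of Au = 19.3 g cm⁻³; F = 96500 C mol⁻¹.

85.6 μm

Q = I·t = 0.3080 × 125280 = 38590 C; n(e⁻) = 0.3999 mol.
n(Au) = n(e⁻)/3 = 0.1333 mol, so m = 0.1333 × 196.97 = 26.25 g.
Volume = m/ρ = 26.25 / 19.3 = 1.360 cm³.
Thickness = V/A = 1.360 / 159 = 0.00856 cm = 85.6 μm.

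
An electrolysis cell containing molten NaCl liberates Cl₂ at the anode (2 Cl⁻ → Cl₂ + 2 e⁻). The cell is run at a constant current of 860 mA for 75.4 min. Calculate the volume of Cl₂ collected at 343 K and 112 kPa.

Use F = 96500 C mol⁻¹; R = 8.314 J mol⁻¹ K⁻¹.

Q = I·t = 0.8600 A × 4524.0 s = 3891 C.
n(e⁻) = Q/F = 3891 / 96500 = 0.04032 mol.
2 electrons are transferred per Cl₂ molecule, so n(Cl₂) = 0.04032 / 2 = 0.02016 mol.
V = nRT/P = (0.02016 × 8.314 × 343) / (112 × 10³ Pa) = 5.13 × 10⁻⁴ m³ = 0.513 L.

0.513 L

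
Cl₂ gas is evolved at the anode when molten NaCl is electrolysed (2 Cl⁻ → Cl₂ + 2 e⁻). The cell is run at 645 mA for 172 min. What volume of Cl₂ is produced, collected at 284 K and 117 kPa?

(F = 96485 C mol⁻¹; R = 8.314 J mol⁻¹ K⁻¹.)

0.696 L

Q = I·t = 0.6450 A × 10320 s = 6656 C.
n(e⁻) = Q/F = 6656 / 96485 = 0.06899 mol.
2 electrons are transferred per Cl₂ molecule, so n(Cl₂) = 0.06899 / 2 = 0.03449 mol.
V = nRT/P = (0.03449 × 8.314 × 284) / (117 × 10³ Pa) = 6.96 × 10⁻⁴ m³ = 0.696 L.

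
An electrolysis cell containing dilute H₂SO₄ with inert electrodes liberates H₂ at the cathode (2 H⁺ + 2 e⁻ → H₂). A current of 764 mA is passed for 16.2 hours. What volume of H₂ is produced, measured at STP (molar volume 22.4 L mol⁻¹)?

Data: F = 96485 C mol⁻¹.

5.17 L

Q = I·t = 0.7640 A × 58320 s = 44560 C.
n(e⁻) = Q/F = 44560 / 96485 = 0.4618 mol.
2 electrons are transferred per H₂ molecule, so n(H₂) = 0.4618 / 2 = 0.2309 mol.
V = n × V_m = 0.2309 × 22.4 = 5.17 L.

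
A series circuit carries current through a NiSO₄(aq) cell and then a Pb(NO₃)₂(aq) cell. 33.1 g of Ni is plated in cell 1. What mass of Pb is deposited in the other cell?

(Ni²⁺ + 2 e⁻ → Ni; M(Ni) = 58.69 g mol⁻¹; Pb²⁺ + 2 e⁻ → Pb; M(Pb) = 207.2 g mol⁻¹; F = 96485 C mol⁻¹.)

n(Ni) = 33.1 / 58.69 = 0.5640 mol.
Since Ni²⁺ + 2 e⁻ → Ni, n(e⁻) passed = 2 × 0.5640 = 1.128 mol.
Cells in series carry the same charge, so the same 1.128 mol of electrons passes through cell 2.
Pb²⁺ + 2 e⁻ → Pb, so n(Pb) = 1.128 / 2 = 0.5640 mol.
m(Pb) = 0.5640 × 207.2 = 117 g.

117 g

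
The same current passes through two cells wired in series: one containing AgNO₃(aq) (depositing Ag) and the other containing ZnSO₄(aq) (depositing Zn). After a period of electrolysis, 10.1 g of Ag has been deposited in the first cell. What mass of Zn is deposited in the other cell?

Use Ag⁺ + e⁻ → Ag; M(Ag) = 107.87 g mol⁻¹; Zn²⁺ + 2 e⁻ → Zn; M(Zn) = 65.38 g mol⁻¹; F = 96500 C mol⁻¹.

n(Ag) = 10.1 / 107.87 = 0.09363 mol.
Since Ag⁺ + e⁻ → Ag, n(e⁻) passed = 1 × 0.09363 = 0.09363 mol.
Cells in series carry the same charge, so the same 0.09363 mol of electrons passes through cell 2.
Zn²⁺ + 2 e⁻ → Zn, so n(Zn) = 0.09363 / 2 = 0.04682 mol.
m(Zn) = 0.04682 × 65.38 = 3.06 g.

3.06 g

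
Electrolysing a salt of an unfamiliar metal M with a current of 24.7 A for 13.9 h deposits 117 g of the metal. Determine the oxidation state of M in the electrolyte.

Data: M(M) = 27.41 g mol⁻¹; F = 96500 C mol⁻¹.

+3

Q = I·t = 24.70 A × 50040 s = 1236000 C, so n(e⁻) = 1236000/96500 = 12.81 mol.
n(M) deposited = 117 / 27.41 = 4.269 mol.
Electrons per atom = n(e⁻)/n(M) = 12.81 / 4.269 = 3.00 ≈ 3, so the ion is M³⁺.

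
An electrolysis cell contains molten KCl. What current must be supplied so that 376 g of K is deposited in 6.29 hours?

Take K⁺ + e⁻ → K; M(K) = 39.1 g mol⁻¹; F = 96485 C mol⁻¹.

41.0 A

n(K) = 376 / 39.1 = 9.616 mol.
n(e⁻) = 1 × 9.616 = 9.616 mol.
Q = n(e⁻)·F = 9.616 × 96485 = 927800 C.
I = Q/t = 927800 / 22644 s = 41.0 A.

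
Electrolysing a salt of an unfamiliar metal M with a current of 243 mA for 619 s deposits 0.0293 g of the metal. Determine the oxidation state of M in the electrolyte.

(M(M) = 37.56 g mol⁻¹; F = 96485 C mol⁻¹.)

Q = I·t = 0.2430 A × 619.00 s = 150.4 C, so n(e⁻) = 150.4/96485 = 0.001559 mol.
n(M) deposited = 0.0293 / 37.56 = 0.0007801 mol.
Electrons per atom = n(e⁻)/n(M) = 0.001559 / 0.0007801 = 2.00 ≈ 2, so the ion is M²⁺.

+2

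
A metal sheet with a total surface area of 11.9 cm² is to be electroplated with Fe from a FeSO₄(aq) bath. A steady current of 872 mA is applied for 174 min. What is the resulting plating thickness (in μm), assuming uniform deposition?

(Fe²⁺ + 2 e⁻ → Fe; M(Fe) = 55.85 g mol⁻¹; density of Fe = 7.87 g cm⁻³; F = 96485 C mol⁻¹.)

281 μm

Q = I·t = 0.8720 × 10440 = 9104 C; n(e⁻) = 0.09435 mol.
n(Fe) = n(e⁻)/2 = 0.04718 mol, so m = 0.04718 × 55.85 = 2.635 g.
Volume = m/ρ = 2.635 / 7.87 = 0.3348 cm³.
Thickness = V/A = 0.3348 / 11.9 = 0.0281 cm = 281 μm.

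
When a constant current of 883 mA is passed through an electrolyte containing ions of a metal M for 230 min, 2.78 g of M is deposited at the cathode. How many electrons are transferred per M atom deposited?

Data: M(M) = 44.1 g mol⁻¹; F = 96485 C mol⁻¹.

Q = I·t = 0.8830 A × 13800 s = 12190 C, so n(e⁻) = 12190/96485 = 0.1263 mol.
n(M) deposited = 2.78 / 44.1 = 0.06304 mol.
Electrons per atom = n(e⁻)/n(M) = 0.1263 / 0.06304 = 2.00 ≈ 2, so the ion is M²⁺.

2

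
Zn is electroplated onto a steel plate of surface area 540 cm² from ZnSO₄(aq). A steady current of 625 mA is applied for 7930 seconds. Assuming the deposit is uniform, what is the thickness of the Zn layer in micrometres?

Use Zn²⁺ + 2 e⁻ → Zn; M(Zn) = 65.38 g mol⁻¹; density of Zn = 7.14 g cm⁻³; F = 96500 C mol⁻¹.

4.35 μm

Q = I·t = 0.6250 × 7930.0 = 4956 C; n(e⁻) = 0.05136 mol.
n(Zn) = n(e⁻)/2 = 0.02568 mol, so m = 0.02568 × 65.38 = 1.679 g.
Volume = m/ρ = 1.679 / 7.14 = 0.2351 cm³.
Thickness = V/A = 0.2351 / 540 = 4.35 × 10⁻⁴ cm = 4.35 μm.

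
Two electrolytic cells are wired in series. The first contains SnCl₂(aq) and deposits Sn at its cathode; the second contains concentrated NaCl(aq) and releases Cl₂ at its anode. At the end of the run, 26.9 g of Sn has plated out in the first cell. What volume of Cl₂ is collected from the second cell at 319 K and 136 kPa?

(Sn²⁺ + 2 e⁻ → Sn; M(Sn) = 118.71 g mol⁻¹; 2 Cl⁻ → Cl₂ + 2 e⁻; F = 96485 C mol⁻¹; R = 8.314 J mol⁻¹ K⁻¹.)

n(Sn) = 26.9 / 118.71 = 0.2266 mol, so n(e⁻) = 2 × 0.2266 = 0.4532 mol.
The cells are in series, so the same 0.4532 mol of electrons passes through the second cell.
2 Cl⁻ → Cl₂ + 2 e⁻ — 2 mol e⁻ per mol Cl₂, so n(Cl₂) = 0.4532/2 = 0.2266 mol.
V = nRT/P = (0.2266 × 8.314 × 319) / (136 × 10³) = 0.00442 m³ = 4.42 L.

4.42 L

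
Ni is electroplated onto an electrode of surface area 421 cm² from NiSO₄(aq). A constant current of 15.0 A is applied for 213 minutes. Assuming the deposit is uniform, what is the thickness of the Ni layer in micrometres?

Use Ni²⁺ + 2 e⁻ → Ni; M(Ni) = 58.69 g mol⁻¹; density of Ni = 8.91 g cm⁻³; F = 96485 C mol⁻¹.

Q = I·t = 15.00 × 12780 = 191700 C; n(e⁻) = 1.987 mol.
n(Ni) = n(e⁻)/2 = 0.9934 mol, so m = 0.9934 × 58.69 = 58.30 g.
Volume = m/ρ = 58.30 / 8.91 = 6.544 cm³.
Thickness = V/A = 6.544 / 421 = 0.0155 cm = 155 μm.

155 μm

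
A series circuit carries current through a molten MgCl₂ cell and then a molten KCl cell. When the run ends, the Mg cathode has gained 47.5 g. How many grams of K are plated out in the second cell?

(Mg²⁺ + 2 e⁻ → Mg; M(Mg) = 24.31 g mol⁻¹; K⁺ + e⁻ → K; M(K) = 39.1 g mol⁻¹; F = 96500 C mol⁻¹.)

153 g

n(Mg) = 47.5 / 24.31 = 1.954 mol.
Since Mg²⁺ + 2 e⁻ → Mg, n(e⁻) passed = 2 × 1.954 = 3.908 mol.
Cells in series carry the same charge, so the same 3.908 mol of electrons passes through cell 2.
K⁺ + e⁻ → K, so n(K) = 3.908 / 1 = 3.908 mol.
m(K) = 3.908 × 39.1 = 153 g.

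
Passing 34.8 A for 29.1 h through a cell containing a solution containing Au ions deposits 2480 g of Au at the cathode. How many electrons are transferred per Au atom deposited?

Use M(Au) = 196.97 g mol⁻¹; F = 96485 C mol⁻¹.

Q = I·t = 34.80 A × 104760 s = 3646000 C, so n(e⁻) = 3646000/96485 = 37.78 mol.
n(Au) deposited = 2480 / 196.97 = 12.59 mol.
Electrons per atom = n(e⁻)/n(Au) = 37.78 / 12.59 = 3.00 ≈ 3, so the ion is Au³⁺.

3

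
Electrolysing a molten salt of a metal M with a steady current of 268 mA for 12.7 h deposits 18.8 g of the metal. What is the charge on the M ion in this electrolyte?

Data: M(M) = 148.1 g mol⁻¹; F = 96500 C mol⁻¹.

+1

Q = I·t = 0.2680 A × 45720 s = 12250 C, so n(e⁻) = 12250/96500 = 0.1270 mol.
n(M) deposited = 18.8 / 148.1 = 0.1269 mol.
Electrons per atom = n(e⁻)/n(M) = 0.1270 / 0.1269 = 1.00 ≈ 1, so the ion is M⁺.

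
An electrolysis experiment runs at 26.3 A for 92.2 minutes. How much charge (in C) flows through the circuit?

Q = I·t = 26.30 A × 5532.0 s = 1.45 × 10⁵ C.

1.45 × 10⁵ C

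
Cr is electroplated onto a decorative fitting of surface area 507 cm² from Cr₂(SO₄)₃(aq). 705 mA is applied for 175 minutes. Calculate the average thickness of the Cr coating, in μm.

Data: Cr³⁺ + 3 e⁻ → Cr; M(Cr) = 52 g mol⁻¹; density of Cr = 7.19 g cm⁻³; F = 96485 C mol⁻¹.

3.65 μm

Q = I·t = 0.7050 × 10500 = 7402 C; n(e⁻) = 0.07672 mol.
n(Cr) = n(e⁻)/3 = 0.02557 mol, so m = 0.02557 × 52 = 1.330 g.
Volume = m/ρ = 1.330 / 7.19 = 0.1850 cm³.
Thickness = V/A = 0.1850 / 507 = 3.65 × 10⁻⁴ cm = 3.65 μm.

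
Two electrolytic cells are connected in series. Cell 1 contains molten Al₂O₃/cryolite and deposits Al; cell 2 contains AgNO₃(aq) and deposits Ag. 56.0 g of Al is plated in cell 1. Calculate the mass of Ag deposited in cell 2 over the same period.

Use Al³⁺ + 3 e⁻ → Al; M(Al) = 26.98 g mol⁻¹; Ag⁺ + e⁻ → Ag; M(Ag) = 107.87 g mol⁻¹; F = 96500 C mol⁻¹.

672 g

n(Al) = 56.0 / 26.98 = 2.076 mol.
Since Al³⁺ + 3 e⁻ → Al, n(e⁻) passed = 3 × 2.076 = 6.227 mol.
Cells in series carry the same charge, so the same 6.227 mol of electrons passes through cell 2.
Ag⁺ + e⁻ → Ag, so n(Ag) = 6.227 / 1 = 6.227 mol.
m(Ag) = 6.227 × 107.87 = 672 g.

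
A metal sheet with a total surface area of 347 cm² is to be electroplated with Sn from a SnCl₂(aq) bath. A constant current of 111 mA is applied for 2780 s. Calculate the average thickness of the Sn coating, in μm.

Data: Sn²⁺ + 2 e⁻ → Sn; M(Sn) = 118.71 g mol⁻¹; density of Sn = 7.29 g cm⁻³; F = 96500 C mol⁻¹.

0.750 μm

Q = I·t = 0.1110 × 2780.0 = 308.6 C; n(e⁻) = 0.003198 mol.
n(Sn) = n(e⁻)/2 = 0.001599 mol, so m = 0.001599 × 118.71 = 0.1898 g.
Volume = m/ρ = 0.1898 / 7.29 = 0.02604 cm³.
Thickness = V/A = 0.02604 / 347 = 7.50 × 10⁻⁵ cm = 0.750 μm.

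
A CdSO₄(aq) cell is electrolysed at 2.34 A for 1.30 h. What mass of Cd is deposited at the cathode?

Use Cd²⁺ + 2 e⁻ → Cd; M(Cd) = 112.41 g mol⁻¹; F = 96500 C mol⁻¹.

6.38 g

Q = I·t = 2.340 A × 4680.0 s = 10950 C.
n(e⁻) = Q/F = 10950 / 96500 = 0.1135 mol.
Cd²⁺ + 2 e⁻ → Cd, so n(Cd) = n(e⁻)/2 = 0.05674 mol.
m = n·M = 0.05674 × 112.41 = 6.38 g.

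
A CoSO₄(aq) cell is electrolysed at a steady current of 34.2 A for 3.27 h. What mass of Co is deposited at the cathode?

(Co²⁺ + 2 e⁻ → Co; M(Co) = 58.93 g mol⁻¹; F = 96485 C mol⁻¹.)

123 g

Q = I·t = 34.20 A × 11772 s = 402600 C.
n(e⁻) = Q/F = 402600 / 96485 = 4.173 mol.
Co²⁺ + 2 e⁻ → Co, so n(Co) = n(e⁻)/2 = 2.086 mol.
m = n·M = 2.086 × 58.93 = 123 g.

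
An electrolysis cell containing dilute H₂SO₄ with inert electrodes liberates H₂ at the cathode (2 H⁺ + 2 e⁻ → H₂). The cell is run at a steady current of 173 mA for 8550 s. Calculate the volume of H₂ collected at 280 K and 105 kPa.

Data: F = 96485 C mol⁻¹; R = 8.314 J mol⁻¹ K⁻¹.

0.170 L

Q = I·t = 0.1730 A × 8550.0 s = 1479 C.
n(e⁻) = Q/F = 1479 / 96485 = 0.01533 mol.
2 electrons are transferred per H₂ molecule, so n(H₂) = 0.01533 / 2 = 0.007665 mol.
V = nRT/P = (0.007665 × 8.314 × 280) / (105 × 10³ Pa) = 1.70 × 10⁻⁴ m³ = 0.170 L.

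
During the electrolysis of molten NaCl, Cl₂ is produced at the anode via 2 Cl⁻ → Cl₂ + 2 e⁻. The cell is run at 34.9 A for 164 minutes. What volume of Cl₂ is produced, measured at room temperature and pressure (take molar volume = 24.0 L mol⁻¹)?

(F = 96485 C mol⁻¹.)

Q = I·t = 34.90 A × 9840.0 s = 343400 C.
n(e⁻) = Q/F = 343400 / 96485 = 3.559 mol.
2 electrons are transferred per Cl₂ molecule, so n(Cl₂) = 3.559 / 2 = 1.780 mol.
V = n × V_m = 1.780 × 24.0 = 42.7 L.

42.7 L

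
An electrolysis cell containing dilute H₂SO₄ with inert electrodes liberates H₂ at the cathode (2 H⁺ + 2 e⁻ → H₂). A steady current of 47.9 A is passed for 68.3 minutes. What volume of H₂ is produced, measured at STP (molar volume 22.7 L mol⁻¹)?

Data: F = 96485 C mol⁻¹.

Q = I·t = 47.90 A × 4098.0 s = 196300 C.
n(e⁻) = Q/F = 196300 / 96485 = 2.034 mol.
2 electrons are transferred per H₂ molecule, so n(H₂) = 2.034 / 2 = 1.017 mol.
V = n × V_m = 1.017 × 22.7 = 23.1 L.

23.1 L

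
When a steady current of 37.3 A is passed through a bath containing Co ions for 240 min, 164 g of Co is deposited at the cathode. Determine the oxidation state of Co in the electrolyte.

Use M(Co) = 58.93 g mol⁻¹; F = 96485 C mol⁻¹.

Q = I·t = 37.30 A × 14400 s = 537100 C, so n(e⁻) = 537100/96485 = 5.567 mol.
n(Co) deposited = 164 / 58.93 = 2.783 mol.
Electrons per atom = n(e⁻)/n(Co) = 5.567 / 2.783 = 2.00 ≈ 2, so the ion is Co²⁺.

+2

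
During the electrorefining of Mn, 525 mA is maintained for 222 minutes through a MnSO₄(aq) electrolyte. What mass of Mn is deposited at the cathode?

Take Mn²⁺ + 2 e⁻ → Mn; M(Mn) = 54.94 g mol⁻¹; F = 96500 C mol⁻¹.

1.99 g

Q = I·t = 0.5250 A × 13320 s = 6993 C.
n(e⁻) = Q/F = 6993 / 96500 = 0.07247 mol.
Mn²⁺ + 2 e⁻ → Mn, so n(Mn) = n(e⁻)/2 = 0.03623 mol.
m = n·M = 0.03623 × 54.94 = 1.99 g.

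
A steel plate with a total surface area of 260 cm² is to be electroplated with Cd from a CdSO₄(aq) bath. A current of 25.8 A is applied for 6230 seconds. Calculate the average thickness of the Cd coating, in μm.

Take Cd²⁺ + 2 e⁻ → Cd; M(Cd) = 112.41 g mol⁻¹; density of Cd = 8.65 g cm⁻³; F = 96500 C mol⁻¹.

416 μm

Q = I·t = 25.80 × 6230.0 = 160700 C; n(e⁻) = 1.666 mol.
n(Cd) = n(e⁻)/2 = 0.8328 mol, so m = 0.8328 × 112.41 = 93.62 g.
Volume = m/ρ = 93.62 / 8.65 = 10.82 cm³.
Thickness = V/A = 10.82 / 260 = 0.0416 cm = 416 μm.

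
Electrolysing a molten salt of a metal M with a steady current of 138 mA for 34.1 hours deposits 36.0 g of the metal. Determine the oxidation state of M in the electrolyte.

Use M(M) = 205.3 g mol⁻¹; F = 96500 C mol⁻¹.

+1

Q = I·t = 0.1380 A × 122760 s = 16940 C, so n(e⁻) = 16940/96500 = 0.1756 mol.
n(M) deposited = 36.0 / 205.3 = 0.1754 mol.
Electrons per atom = n(e⁻)/n(M) = 0.1756 / 0.1754 = 1.00 ≈ 1, so the ion is M⁺.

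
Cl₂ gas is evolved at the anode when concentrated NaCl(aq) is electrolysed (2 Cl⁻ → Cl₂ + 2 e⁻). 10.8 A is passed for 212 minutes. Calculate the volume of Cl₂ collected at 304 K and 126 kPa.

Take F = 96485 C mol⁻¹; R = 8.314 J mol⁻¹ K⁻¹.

Q = I·t = 10.80 A × 12720 s = 137400 C.
n(e⁻) = Q/F = 137400 / 96485 = 1.424 mol.
2 electrons are transferred per Cl₂ molecule, so n(Cl₂) = 1.424 / 2 = 0.7119 mol.
V = nRT/P = (0.7119 × 8.314 × 304) / (126 × 10³ Pa) = 0.0143 m³ = 14.3 L.

14.3 L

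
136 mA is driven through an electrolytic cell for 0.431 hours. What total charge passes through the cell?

211 C

Q = I·t = 0.1360 A × 1551.6 s = 211 C.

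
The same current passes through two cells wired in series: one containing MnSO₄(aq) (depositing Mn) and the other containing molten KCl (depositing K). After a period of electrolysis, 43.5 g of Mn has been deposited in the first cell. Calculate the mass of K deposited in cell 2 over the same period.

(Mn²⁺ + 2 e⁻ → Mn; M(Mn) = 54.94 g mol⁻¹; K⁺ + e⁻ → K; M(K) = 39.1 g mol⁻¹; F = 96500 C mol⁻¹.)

n(Mn) = 43.5 / 54.94 = 0.7918 mol.
Since Mn²⁺ + 2 e⁻ → Mn, n(e⁻) passed = 2 × 0.7918 = 1.584 mol.
Cells in series carry the same charge, so the same 1.584 mol of electrons passes through cell 2.
K⁺ + e⁻ → K, so n(K) = 1.584 / 1 = 1.584 mol.
m(K) = 1.584 × 39.1 = 61.9 g.

61.9 g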